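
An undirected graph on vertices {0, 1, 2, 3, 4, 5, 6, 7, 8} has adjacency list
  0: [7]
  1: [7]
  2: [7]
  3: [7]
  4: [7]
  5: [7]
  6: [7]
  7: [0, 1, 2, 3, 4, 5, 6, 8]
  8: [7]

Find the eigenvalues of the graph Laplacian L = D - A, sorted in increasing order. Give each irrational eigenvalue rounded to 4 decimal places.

With the vertex order [0, 1, 2, 3, 4, 5, 6, 7, 8], the degrees are [1, 1, 1, 1, 1, 1, 1, 8, 1], giving D = diag(1, 1, 1, 1, 1, 1, 1, 8, 1) and L = D - A. The multiplicity of 0 as a Laplacian eigenvalue equals the number of connected components. The largest eigenvalue, 9, is at most the vertex count 9.

[0, 1, 1, 1, 1, 1, 1, 1, 9]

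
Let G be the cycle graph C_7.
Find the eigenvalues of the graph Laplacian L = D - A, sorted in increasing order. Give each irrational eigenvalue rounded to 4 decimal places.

[0, 0.7530, 0.7530, 2.4450, 2.4450, 3.8019, 3.8019]

The graph has 7 vertices and degree multiset [2, 2, 2, 2, 2, 2, 2]; D is the diagonal matrix of degrees and L = D - A. L is symmetric positive semidefinite, so every eigenvalue is real and nonnegative. The single zero eigenvalue shows the graph is connected. By the matrix-tree theorem the graph has (1/7) * product of the nonzero eigenvalues = 7 spanning trees.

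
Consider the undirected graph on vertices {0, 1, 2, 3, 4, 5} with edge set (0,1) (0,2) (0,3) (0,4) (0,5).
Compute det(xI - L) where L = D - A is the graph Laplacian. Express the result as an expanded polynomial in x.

x^6 - 10x^5 + 30x^4 - 40x^3 + 25x^2 - 6x

Reading degrees in the order [0, 1, 2, 3, 4, 5] gives [5, 1, 1, 1, 1, 1]; set D = diag(5, 1, 1, 1, 1, 1) and form L = D - A. The eigenvalues of L are [0, 1, 1, 1, 1, 6]; the characteristic polynomial is the product of (x - lambda_i), which multiplies out to x^6 - 10x^5 + 30x^4 - 40x^3 + 25x^2 - 6x. The coefficient of x^5 equals -trace(L) = -10, matching the sum of degrees. The eigenvalues sum to 10, which equals trace(L) = 2|E|. By the matrix-tree theorem the graph has (1/6) * product of the nonzero eigenvalues = 1 spanning tree.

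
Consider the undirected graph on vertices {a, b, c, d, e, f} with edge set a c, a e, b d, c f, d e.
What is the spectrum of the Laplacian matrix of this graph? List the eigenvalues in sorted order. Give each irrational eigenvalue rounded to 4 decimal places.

Reading degrees in the order [a, b, c, d, e, f] gives [2, 1, 2, 2, 2, 1]; set D = diag(2, 1, 2, 2, 2, 1) and form L = D - A. The multiplicity of 0 as a Laplacian eigenvalue equals the number of connected components. The eigenvalues sum to 10, which equals trace(L) = 2|E|.

[0, 0.2679, 1, 2, 3, 3.7321]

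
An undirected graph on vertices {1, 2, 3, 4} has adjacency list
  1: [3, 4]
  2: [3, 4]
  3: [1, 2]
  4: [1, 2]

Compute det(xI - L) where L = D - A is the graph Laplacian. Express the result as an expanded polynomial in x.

Each diagonal entry of L is the vertex degree and each off-diagonal entry is -1 where an edge is present, 0 otherwise; in the order [1, 2, 3, 4] the diagonal is [2, 2, 2, 2]. L has integer entries, so p(x) = det(xI - L) has integer coefficients. Expanding the determinant yields x^4 - 8x^3 + 20x^2 - 16x. Since p(0) = det(-L) = 0, x divides p(x).

x^4 - 8x^3 + 20x^2 - 16x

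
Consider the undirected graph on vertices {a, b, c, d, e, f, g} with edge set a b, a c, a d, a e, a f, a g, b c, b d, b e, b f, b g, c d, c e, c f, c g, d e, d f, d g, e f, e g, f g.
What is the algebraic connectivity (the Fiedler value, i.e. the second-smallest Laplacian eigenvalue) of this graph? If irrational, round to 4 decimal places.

With the vertex order [a, b, c, d, e, f, g], the degrees are [6, 6, 6, 6, 6, 6, 6], giving D = diag(6, 6, 6, 6, 6, 6, 6) and L = D - A. Computing the eigenvalues of L and sorting gives [0, 7, 7, 7, 7, 7, 7]. The Fiedler value lambda_2 = 7 is strictly positive, so the graph is connected.

7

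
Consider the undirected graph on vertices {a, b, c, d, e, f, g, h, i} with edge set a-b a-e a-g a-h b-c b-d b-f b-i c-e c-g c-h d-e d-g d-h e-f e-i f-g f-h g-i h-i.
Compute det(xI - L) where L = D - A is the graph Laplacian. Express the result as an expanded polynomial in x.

x^9 - 40x^8 + 690x^7 - 6720x^6 + 40485x^5 - 154704x^4 + 366560x^3 - 492800x^2 + 288000x

Reading degrees in the order [a, b, c, d, e, f, g, h, i] gives [4, 5, 4, 4, 5, 4, 5, 5, 4]; set D = diag(4, 5, 4, 4, 5, 4, 5, 5, 4) and form L = D - A. The eigenvalues of L are [0, 4, 4, 4, 4, 5, 5, 5, 9]; the characteristic polynomial is the product of (x - lambda_i), which multiplies out to x^9 - 40x^8 + 690x^7 - 6720x^6 + 40485x^5 - 154704x^4 + 366560x^3 - 492800x^2 + 288000x. Since p(0) = det(-L) = 0, x divides p(x). The eigenvalues sum to 40, which equals trace(L) = 2|E|. The largest eigenvalue, 9, is at most the vertex count 9.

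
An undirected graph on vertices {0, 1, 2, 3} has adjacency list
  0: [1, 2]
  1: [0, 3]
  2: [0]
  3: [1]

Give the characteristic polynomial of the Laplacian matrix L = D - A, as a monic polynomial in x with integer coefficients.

Reading degrees in the order [0, 1, 2, 3] gives [2, 2, 1, 1]; set D = diag(2, 2, 1, 1) and form L = D - A. Computing det(xI - L) by cofactor expansion (or equivalently via sum-over-permutations) gives x^4 - 6x^3 + 10x^2 - 4x. Since p(0) = det(-L) = 0, x divides p(x). By the matrix-tree theorem the graph has (1/4) * product of the nonzero eigenvalues = 1 spanning tree.

x^4 - 6x^3 + 10x^2 - 4x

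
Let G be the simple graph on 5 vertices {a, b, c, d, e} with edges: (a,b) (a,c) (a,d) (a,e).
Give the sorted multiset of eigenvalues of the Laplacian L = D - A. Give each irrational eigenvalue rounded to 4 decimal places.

Each diagonal entry of L is the vertex degree and each off-diagonal entry is -1 where an edge is present, 0 otherwise; in the order [a, b, c, d, e] the diagonal is [4, 1, 1, 1, 1]. The multiplicity of 0 as a Laplacian eigenvalue equals the number of connected components. The eigenvalues sum to 8, which equals trace(L) = 2|E|. There is one zero in the spectrum, matching the 1 component.

[0, 1, 1, 1, 5]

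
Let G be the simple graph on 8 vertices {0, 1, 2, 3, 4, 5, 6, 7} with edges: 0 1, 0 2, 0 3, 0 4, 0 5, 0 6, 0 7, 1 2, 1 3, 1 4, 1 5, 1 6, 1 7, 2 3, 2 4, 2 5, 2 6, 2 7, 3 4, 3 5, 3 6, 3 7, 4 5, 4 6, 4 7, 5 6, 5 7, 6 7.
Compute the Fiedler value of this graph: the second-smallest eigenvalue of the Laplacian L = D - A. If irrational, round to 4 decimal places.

8

With the vertex order [0, 1, 2, 3, 4, 5, 6, 7], the degrees are [7, 7, 7, 7, 7, 7, 7, 7], giving D = diag(7, 7, 7, 7, 7, 7, 7, 7) and L = D - A. The sorted Laplacian eigenvalues are [0, 8, 8, 8, 8, 8, 8, 8]; the algebraic connectivity is the second entry, 8. There is one zero in the spectrum, matching the 1 component.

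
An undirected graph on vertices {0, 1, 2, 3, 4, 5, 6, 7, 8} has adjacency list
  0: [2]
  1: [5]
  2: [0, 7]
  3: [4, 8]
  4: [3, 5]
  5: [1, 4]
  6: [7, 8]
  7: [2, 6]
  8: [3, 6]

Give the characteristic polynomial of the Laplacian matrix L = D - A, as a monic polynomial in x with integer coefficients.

With the vertex order [0, 1, 2, 3, 4, 5, 6, 7, 8], the degrees are [1, 1, 2, 2, 2, 2, 2, 2, 2], giving D = diag(1, 1, 2, 2, 2, 2, 2, 2, 2) and L = D - A. Computing det(xI - L) by cofactor expansion (or equivalently via sum-over-permutations) gives x^9 - 16x^8 + 105x^7 - 364x^6 + 715x^5 - 792x^4 + 462x^3 - 120x^2 + 9x. Since p(0) = det(-L) = 0, x divides p(x).

x^9 - 16x^8 + 105x^7 - 364x^6 + 715x^5 - 792x^4 + 462x^3 - 120x^2 + 9x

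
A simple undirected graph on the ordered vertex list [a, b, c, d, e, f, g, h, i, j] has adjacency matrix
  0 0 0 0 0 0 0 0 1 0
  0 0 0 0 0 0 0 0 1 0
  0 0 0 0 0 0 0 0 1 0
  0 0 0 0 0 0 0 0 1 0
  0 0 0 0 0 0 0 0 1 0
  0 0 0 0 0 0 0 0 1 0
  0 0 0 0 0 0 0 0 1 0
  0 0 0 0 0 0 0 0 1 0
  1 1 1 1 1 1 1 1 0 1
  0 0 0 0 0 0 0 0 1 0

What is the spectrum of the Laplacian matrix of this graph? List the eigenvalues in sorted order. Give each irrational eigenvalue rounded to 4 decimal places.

[0, 1, 1, 1, 1, 1, 1, 1, 1, 10]

Reading degrees in the order [a, b, c, d, e, f, g, h, i, j] gives [1, 1, 1, 1, 1, 1, 1, 1, 9, 1]; set D = diag(1, 1, 1, 1, 1, 1, 1, 1, 9, 1) and form L = D - A. L is symmetric positive semidefinite, so every eigenvalue is real and nonnegative. The single zero eigenvalue shows the graph is connected. By the matrix-tree theorem the graph has (1/10) * product of the nonzero eigenvalues = 1 spanning tree. There is one zero in the spectrum, matching the 1 component.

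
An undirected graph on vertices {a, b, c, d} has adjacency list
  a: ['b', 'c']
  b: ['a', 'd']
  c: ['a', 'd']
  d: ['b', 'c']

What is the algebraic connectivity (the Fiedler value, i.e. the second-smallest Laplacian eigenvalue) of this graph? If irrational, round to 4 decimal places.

With the vertex order [a, b, c, d], the degrees are [2, 2, 2, 2], giving D = diag(2, 2, 2, 2) and L = D - A. Computing the eigenvalues of L and sorting gives [0, 2, 2, 4]. The Fiedler value lambda_2 = 2 is strictly positive, so the graph is connected. By the matrix-tree theorem the graph has (1/4) * product of the nonzero eigenvalues = 4 spanning trees. There is one zero in the spectrum, matching the 1 component.

2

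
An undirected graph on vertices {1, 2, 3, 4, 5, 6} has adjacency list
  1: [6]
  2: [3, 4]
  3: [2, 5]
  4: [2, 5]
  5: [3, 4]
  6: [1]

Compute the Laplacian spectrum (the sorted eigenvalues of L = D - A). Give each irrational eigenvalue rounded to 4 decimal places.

Reading degrees in the order [1, 2, 3, 4, 5, 6] gives [1, 2, 2, 2, 2, 1]; set D = diag(1, 2, 2, 2, 2, 1) and form L = D - A. The multiplicity of 0 as a Laplacian eigenvalue equals the number of connected components. The 2 zero eigenvalues correspond to the 2 connected components. There are 2 zeros in the spectrum, matching the 2 components.

[0, 0, 2, 2, 2, 4]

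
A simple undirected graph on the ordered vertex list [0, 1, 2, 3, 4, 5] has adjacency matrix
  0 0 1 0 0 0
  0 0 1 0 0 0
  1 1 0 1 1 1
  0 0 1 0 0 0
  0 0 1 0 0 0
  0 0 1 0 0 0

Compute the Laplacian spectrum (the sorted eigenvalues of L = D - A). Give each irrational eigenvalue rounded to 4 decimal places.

Reading degrees in the order [0, 1, 2, 3, 4, 5] gives [1, 1, 5, 1, 1, 1]; set D = diag(1, 1, 5, 1, 1, 1) and form L = D - A. The multiplicity of 0 as a Laplacian eigenvalue equals the number of connected components. The single zero eigenvalue shows the graph is connected. The largest eigenvalue, 6, is at most the vertex count 6.

[0, 1, 1, 1, 1, 6]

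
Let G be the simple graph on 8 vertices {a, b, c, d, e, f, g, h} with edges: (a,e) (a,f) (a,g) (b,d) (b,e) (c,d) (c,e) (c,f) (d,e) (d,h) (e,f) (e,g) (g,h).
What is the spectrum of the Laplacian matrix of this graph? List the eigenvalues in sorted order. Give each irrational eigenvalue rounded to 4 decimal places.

[0, 1.4978, 1.5858, 2.4145, 3.7397, 4.4142, 5.2507, 7.0973]

With the vertex order [a, b, c, d, e, f, g, h], the degrees are [3, 2, 3, 4, 6, 3, 3, 2], giving D = diag(3, 2, 3, 4, 6, 3, 3, 2) and L = D - A. The multiplicity of 0 as a Laplacian eigenvalue equals the number of connected components. By the matrix-tree theorem the graph has (1/8) * product of the nonzero eigenvalues = 441 spanning trees.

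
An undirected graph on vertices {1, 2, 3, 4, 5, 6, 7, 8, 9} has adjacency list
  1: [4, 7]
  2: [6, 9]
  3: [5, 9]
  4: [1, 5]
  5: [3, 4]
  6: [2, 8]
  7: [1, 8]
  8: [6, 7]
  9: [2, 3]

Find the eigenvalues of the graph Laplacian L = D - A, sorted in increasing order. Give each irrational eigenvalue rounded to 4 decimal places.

Reading degrees in the order [1, 2, 3, 4, 5, 6, 7, 8, 9] gives [2, 2, 2, 2, 2, 2, 2, 2, 2]; set D = diag(2, 2, 2, 2, 2, 2, 2, 2, 2) and form L = D - A. L is symmetric positive semidefinite, so every eigenvalue is real and nonnegative. The single zero eigenvalue shows the graph is connected. The eigenvalues sum to 18, which equals trace(L) = 2|E|.

[0, 0.4679, 0.4679, 1.6527, 1.6527, 3, 3, 3.8794, 3.8794]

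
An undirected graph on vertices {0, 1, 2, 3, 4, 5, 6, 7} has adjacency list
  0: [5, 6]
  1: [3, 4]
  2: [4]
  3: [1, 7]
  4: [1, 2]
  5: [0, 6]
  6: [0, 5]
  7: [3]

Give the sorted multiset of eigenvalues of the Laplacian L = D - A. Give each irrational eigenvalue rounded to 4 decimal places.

Reading degrees in the order [0, 1, 2, 3, 4, 5, 6, 7] gives [2, 2, 1, 2, 2, 2, 2, 1]; set D = diag(2, 2, 1, 2, 2, 2, 2, 1) and form L = D - A. Diagonalising L (or applying a numerical eigensolver to the 8x8 matrix) gives the spectrum above. The 2 zero eigenvalues correspond to the 2 connected components. The eigenvalues sum to 14, which equals trace(L) = 2|E|. The largest eigenvalue, 3.6180, is at most the vertex count 8.

[0, 0, 0.3820, 1.3820, 2.6180, 3, 3, 3.6180]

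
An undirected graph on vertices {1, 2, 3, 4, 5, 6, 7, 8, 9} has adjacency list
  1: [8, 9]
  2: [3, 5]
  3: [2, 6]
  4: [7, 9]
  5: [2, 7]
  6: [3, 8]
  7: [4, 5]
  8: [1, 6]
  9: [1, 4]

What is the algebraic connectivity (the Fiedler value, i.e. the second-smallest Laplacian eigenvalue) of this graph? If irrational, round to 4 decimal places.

0.4679

Each diagonal entry of L is the vertex degree and each off-diagonal entry is -1 where an edge is present, 0 otherwise; in the order [1, 2, 3, 4, 5, 6, 7, 8, 9] the diagonal is [2, 2, 2, 2, 2, 2, 2, 2, 2]. Computing the eigenvalues of L and sorting gives [0, 0.4679, 0.4679, 1.6527, 1.6527, 3, 3, 3.8794, 3.8794]. The Fiedler value lambda_2 = 0.4679 is strictly positive, so the graph is connected. There is one zero in the spectrum, matching the 1 component. The eigenvalues sum to 18, which equals trace(L) = 2|E|.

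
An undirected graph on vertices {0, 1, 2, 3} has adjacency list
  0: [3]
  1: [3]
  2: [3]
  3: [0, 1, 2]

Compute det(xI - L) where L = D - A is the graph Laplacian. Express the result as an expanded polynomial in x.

x^4 - 6x^3 + 9x^2 - 4x

Each diagonal entry of L is the vertex degree and each off-diagonal entry is -1 where an edge is present, 0 otherwise; in the order [0, 1, 2, 3] the diagonal is [1, 1, 1, 3]. Computing det(xI - L) by cofactor expansion (or equivalently via sum-over-permutations) gives x^4 - 6x^3 + 9x^2 - 4x. Since p(0) = det(-L) = 0, x divides p(x). The largest eigenvalue, 4, is at most the vertex count 4.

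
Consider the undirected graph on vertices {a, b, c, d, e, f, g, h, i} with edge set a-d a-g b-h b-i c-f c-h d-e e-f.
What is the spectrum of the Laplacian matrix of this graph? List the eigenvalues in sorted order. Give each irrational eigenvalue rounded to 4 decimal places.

[0, 0.1206, 0.4679, 1, 1.6527, 2.3473, 3, 3.5321, 3.8794]

With the vertex order [a, b, c, d, e, f, g, h, i], the degrees are [2, 2, 2, 2, 2, 2, 1, 2, 1], giving D = diag(2, 2, 2, 2, 2, 2, 1, 2, 1) and L = D - A. Since every row of L sums to 0, the all-ones vector is in the kernel and 0 is an eigenvalue. The eigenvalues sum to 16, which equals trace(L) = 2|E|.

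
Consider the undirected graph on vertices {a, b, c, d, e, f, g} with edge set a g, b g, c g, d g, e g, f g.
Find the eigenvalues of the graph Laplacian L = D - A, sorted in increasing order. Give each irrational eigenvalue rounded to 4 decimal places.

Reading degrees in the order [a, b, c, d, e, f, g] gives [1, 1, 1, 1, 1, 1, 6]; set D = diag(1, 1, 1, 1, 1, 1, 6) and form L = D - A. Diagonalising L (or applying a numerical eigensolver to the 7x7 matrix) gives the spectrum above. By the matrix-tree theorem the graph has (1/7) * product of the nonzero eigenvalues = 1 spanning tree. There is one zero in the spectrum, matching the 1 component.

[0, 1, 1, 1, 1, 1, 7]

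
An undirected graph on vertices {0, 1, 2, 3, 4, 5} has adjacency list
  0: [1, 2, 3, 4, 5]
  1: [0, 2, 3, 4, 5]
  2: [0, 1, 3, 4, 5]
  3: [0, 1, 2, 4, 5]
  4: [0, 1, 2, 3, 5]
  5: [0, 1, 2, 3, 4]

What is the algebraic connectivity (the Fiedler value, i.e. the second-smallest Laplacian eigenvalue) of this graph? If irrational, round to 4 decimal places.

6

Each diagonal entry of L is the vertex degree and each off-diagonal entry is -1 where an edge is present, 0 otherwise; in the order [0, 1, 2, 3, 4, 5] the diagonal is [5, 5, 5, 5, 5, 5]. Computing the eigenvalues of L and sorting gives [0, 6, 6, 6, 6, 6]. The Fiedler value lambda_2 = 6 is strictly positive, so the graph is connected. There is one zero in the spectrum, matching the 1 component.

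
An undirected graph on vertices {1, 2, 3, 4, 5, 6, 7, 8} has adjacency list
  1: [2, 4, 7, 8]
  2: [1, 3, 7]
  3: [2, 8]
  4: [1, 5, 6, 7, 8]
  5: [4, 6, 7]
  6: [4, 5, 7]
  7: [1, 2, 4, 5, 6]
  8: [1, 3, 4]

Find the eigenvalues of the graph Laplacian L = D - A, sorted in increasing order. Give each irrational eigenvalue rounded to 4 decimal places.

[0, 1.1392, 2.6972, 2.7459, 4, 5.1149, 6, 6.3028]

Reading degrees in the order [1, 2, 3, 4, 5, 6, 7, 8] gives [4, 3, 2, 5, 3, 3, 5, 3]; set D = diag(4, 3, 2, 5, 3, 3, 5, 3) and form L = D - A. The multiplicity of 0 as a Laplacian eigenvalue equals the number of connected components. By the matrix-tree theorem the graph has (1/8) * product of the nonzero eigenvalues = 816 spanning trees. The largest eigenvalue, 6.3028, is at most the vertex count 8.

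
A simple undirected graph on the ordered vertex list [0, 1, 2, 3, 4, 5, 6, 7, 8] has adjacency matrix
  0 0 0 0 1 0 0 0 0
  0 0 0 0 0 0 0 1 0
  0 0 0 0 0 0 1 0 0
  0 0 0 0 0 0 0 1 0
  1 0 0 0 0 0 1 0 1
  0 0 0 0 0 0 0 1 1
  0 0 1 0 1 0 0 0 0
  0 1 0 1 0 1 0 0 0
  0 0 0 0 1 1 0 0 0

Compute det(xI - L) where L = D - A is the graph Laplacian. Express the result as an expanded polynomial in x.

x^9 - 16x^8 + 103x^7 - 344x^6 + 643x^5 - 678x^4 + 386x^3 - 104x^2 + 9x

Each diagonal entry of L is the vertex degree and each off-diagonal entry is -1 where an edge is present, 0 otherwise; in the order [0, 1, 2, 3, 4, 5, 6, 7, 8] the diagonal is [1, 1, 1, 1, 3, 2, 2, 3, 2]. Computing det(xI - L) by cofactor expansion (or equivalently via sum-over-permutations) gives x^9 - 16x^8 + 103x^7 - 344x^6 + 643x^5 - 678x^4 + 386x^3 - 104x^2 + 9x. The coefficient of x^8 equals -trace(L) = -16, matching the sum of degrees. There is one zero in the spectrum, matching the 1 component.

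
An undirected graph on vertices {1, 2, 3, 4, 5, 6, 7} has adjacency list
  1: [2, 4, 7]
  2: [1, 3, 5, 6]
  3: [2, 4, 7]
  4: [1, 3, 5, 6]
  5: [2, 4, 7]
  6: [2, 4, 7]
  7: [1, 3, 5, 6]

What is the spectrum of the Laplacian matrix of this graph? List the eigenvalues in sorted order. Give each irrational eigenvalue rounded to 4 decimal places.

[0, 3, 3, 3, 4, 4, 7]

With the vertex order [1, 2, 3, 4, 5, 6, 7], the degrees are [3, 4, 3, 4, 3, 3, 4], giving D = diag(3, 4, 3, 4, 3, 3, 4) and L = D - A. Since every row of L sums to 0, the all-ones vector is in the kernel and 0 is an eigenvalue. By the matrix-tree theorem the graph has (1/7) * product of the nonzero eigenvalues = 432 spanning trees.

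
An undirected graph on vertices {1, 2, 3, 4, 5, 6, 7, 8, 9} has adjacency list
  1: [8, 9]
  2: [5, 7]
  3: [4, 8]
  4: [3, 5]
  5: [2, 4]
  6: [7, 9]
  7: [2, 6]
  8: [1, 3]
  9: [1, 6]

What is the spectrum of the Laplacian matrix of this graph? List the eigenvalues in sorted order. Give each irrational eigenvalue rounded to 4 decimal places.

With the vertex order [1, 2, 3, 4, 5, 6, 7, 8, 9], the degrees are [2, 2, 2, 2, 2, 2, 2, 2, 2], giving D = diag(2, 2, 2, 2, 2, 2, 2, 2, 2) and L = D - A. The multiplicity of 0 as a Laplacian eigenvalue equals the number of connected components. The single zero eigenvalue shows the graph is connected. By the matrix-tree theorem the graph has (1/9) * product of the nonzero eigenvalues = 9 spanning trees. The largest eigenvalue, 3.8794, is at most the vertex count 9.

[0, 0.4679, 0.4679, 1.6527, 1.6527, 3, 3, 3.8794, 3.8794]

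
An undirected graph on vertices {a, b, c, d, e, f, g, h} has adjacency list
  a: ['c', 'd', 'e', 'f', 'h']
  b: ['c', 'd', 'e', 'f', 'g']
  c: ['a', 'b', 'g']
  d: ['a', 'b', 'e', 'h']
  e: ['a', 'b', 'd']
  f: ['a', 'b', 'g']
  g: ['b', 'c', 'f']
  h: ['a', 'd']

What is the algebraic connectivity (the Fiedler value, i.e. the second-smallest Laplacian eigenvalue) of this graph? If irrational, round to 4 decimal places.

With the vertex order [a, b, c, d, e, f, g, h], the degrees are [5, 5, 3, 4, 3, 3, 3, 2], giving D = diag(5, 5, 3, 4, 3, 3, 3, 2) and L = D - A. The sorted Laplacian eigenvalues are [0, 1.3434, 2.4454, 3, 4, 4.7735, 5.4837, 6.9540]; the algebraic connectivity is the second entry, 1.3434. The largest eigenvalue, 6.9540, is at most the vertex count 8.

1.3434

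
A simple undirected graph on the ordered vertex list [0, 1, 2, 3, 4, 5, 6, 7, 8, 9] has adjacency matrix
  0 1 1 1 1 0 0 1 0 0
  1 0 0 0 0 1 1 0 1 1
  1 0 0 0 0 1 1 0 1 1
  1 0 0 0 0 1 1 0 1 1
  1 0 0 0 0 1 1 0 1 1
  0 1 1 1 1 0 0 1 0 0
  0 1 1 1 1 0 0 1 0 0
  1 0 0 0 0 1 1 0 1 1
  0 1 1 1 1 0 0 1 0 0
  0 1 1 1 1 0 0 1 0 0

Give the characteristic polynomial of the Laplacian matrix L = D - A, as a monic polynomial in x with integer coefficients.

x^10 - 50x^9 + 1100x^8 - 14000x^7 + 113750x^6 - 612500x^5 + 2187500x^4 - 5000000x^3 + 6640625x^2 - 3906250x

With the vertex order [0, 1, 2, 3, 4, 5, 6, 7, 8, 9], the degrees are [5, 5, 5, 5, 5, 5, 5, 5, 5, 5], giving D = diag(5, 5, 5, 5, 5, 5, 5, 5, 5, 5) and L = D - A. Computing det(xI - L) by cofactor expansion (or equivalently via sum-over-permutations) gives x^10 - 50x^9 + 1100x^8 - 14000x^7 + 113750x^6 - 612500x^5 + 2187500x^4 - 5000000x^3 + 6640625x^2 - 3906250x. The constant term is 0 because L is singular (the all-ones vector lies in its kernel). The eigenvalues sum to 50, which equals trace(L) = 2|E|.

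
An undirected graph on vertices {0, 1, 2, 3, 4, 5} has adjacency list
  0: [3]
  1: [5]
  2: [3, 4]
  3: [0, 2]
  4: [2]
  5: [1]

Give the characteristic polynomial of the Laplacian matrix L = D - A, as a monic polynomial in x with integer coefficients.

Reading degrees in the order [0, 1, 2, 3, 4, 5] gives [1, 1, 2, 2, 1, 1]; set D = diag(1, 1, 2, 2, 1, 1) and form L = D - A. Computing det(xI - L) by cofactor expansion (or equivalently via sum-over-permutations) gives x^6 - 8x^5 + 22x^4 - 24x^3 + 8x^2. The coefficient of x^5 equals -trace(L) = -8, matching the sum of degrees. The largest eigenvalue, 3.4142, is at most the vertex count 6.

x^6 - 8x^5 + 22x^4 - 24x^3 + 8x^2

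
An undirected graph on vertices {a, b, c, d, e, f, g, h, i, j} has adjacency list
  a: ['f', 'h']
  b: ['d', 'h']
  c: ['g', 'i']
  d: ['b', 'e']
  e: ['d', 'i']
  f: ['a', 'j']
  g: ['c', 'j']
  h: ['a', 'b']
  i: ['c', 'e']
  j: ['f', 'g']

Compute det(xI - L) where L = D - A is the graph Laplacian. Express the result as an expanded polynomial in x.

x^10 - 20x^9 + 170x^8 - 800x^7 + 2275x^6 - 4004x^5 + 4290x^4 - 2640x^3 + 825x^2 - 100x

Each diagonal entry of L is the vertex degree and each off-diagonal entry is -1 where an edge is present, 0 otherwise; in the order [a, b, c, d, e, f, g, h, i, j] the diagonal is [2, 2, 2, 2, 2, 2, 2, 2, 2, 2]. L has integer entries, so p(x) = det(xI - L) has integer coefficients. Expanding the determinant yields x^10 - 20x^9 + 170x^8 - 800x^7 + 2275x^6 - 4004x^5 + 4290x^4 - 2640x^3 + 825x^2 - 100x. Since p(0) = det(-L) = 0, x divides p(x). By the matrix-tree theorem the graph has (1/10) * product of the nonzero eigenvalues = 10 spanning trees. The eigenvalues sum to 20, which equals trace(L) = 2|E|.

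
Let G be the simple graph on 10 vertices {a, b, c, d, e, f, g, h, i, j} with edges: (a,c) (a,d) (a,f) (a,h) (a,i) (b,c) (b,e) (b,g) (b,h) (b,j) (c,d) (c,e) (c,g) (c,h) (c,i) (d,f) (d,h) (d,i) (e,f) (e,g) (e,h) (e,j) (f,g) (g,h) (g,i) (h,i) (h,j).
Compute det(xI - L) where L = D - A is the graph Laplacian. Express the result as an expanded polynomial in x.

x^10 - 54x^9 + 1276x^8 - 17298x^7 + 148069x^6 - 828648x^5 + 3026053x^4 - 6936346x^3 + 9027112x^2 - 5059680x

With the vertex order [a, b, c, d, e, f, g, h, i, j], the degrees are [5, 5, 7, 5, 6, 4, 6, 8, 5, 3], giving D = diag(5, 5, 7, 5, 6, 4, 6, 8, 5, 3) and L = D - A. L has integer entries, so p(x) = det(xI - L) has integer coefficients. Expanding the determinant yields x^10 - 54x^9 + 1276x^8 - 17298x^7 + 148069x^6 - 828648x^5 + 3026053x^4 - 6936346x^3 + 9027112x^2 - 5059680x. The coefficient of x^9 equals -trace(L) = -54, matching the sum of degrees. The largest eigenvalue, 9.1827, is at most the vertex count 10.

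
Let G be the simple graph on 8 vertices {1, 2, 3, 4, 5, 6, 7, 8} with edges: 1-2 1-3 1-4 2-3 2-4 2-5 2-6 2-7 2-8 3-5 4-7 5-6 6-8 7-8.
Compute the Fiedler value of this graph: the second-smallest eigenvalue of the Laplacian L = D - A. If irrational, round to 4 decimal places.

1.7530

Each diagonal entry of L is the vertex degree and each off-diagonal entry is -1 where an edge is present, 0 otherwise; in the order [1, 2, 3, 4, 5, 6, 7, 8] the diagonal is [3, 7, 3, 3, 3, 3, 3, 3]. The smallest Laplacian eigenvalue is always 0. The next one, lambda_2 = 1.7530, measures how hard the graph is to disconnect: larger values mean better connectivity. By the matrix-tree theorem the graph has (1/8) * product of the nonzero eigenvalues = 841 spanning trees.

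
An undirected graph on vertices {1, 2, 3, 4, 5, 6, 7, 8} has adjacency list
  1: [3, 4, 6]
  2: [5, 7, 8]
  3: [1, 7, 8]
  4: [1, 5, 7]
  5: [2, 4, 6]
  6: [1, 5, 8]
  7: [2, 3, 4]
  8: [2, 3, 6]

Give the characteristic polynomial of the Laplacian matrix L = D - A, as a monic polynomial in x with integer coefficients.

x^8 - 24x^7 + 240x^6 - 1296x^5 + 4080x^4 - 7488x^3 + 7424x^2 - 3072x

Each diagonal entry of L is the vertex degree and each off-diagonal entry is -1 where an edge is present, 0 otherwise; in the order [1, 2, 3, 4, 5, 6, 7, 8] the diagonal is [3, 3, 3, 3, 3, 3, 3, 3]. L has integer entries, so p(x) = det(xI - L) has integer coefficients. Expanding the determinant yields x^8 - 24x^7 + 240x^6 - 1296x^5 + 4080x^4 - 7488x^3 + 7424x^2 - 3072x. Since p(0) = det(-L) = 0, x divides p(x).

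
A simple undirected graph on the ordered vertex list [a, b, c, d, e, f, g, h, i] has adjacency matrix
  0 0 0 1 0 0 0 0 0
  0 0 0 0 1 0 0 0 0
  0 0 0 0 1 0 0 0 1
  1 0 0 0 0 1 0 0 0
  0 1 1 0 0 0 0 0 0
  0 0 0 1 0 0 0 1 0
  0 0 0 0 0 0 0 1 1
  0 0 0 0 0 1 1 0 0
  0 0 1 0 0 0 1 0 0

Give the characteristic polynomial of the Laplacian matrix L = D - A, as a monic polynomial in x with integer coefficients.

x^9 - 16x^8 + 105x^7 - 364x^6 + 715x^5 - 792x^4 + 462x^3 - 120x^2 + 9x

Each diagonal entry of L is the vertex degree and each off-diagonal entry is -1 where an edge is present, 0 otherwise; in the order [a, b, c, d, e, f, g, h, i] the diagonal is [1, 1, 2, 2, 2, 2, 2, 2, 2]. L has integer entries, so p(x) = det(xI - L) has integer coefficients. Expanding the determinant yields x^9 - 16x^8 + 105x^7 - 364x^6 + 715x^5 - 792x^4 + 462x^3 - 120x^2 + 9x. Since p(0) = det(-L) = 0, x divides p(x). The eigenvalues sum to 16, which equals trace(L) = 2|E|. By the matrix-tree theorem the graph has (1/9) * product of the nonzero eigenvalues = 1 spanning tree.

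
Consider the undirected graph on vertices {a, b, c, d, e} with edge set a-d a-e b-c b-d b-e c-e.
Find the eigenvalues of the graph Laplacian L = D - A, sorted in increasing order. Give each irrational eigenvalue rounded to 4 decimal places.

Each diagonal entry of L is the vertex degree and each off-diagonal entry is -1 where an edge is present, 0 otherwise; in the order [a, b, c, d, e] the diagonal is [2, 3, 2, 2, 3]. Since every row of L sums to 0, the all-ones vector is in the kernel and 0 is an eigenvalue. By the matrix-tree theorem the graph has (1/5) * product of the nonzero eigenvalues = 11 spanning trees.

[0, 1.3820, 2.3820, 3.6180, 4.6180]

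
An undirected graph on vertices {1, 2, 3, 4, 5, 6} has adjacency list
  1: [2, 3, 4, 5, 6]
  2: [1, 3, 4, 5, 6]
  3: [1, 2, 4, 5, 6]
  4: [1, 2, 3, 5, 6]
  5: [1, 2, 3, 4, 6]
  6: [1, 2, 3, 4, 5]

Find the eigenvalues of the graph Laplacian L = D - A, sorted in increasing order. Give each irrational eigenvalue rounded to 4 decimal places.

[0, 6, 6, 6, 6, 6]

With the vertex order [1, 2, 3, 4, 5, 6], the degrees are [5, 5, 5, 5, 5, 5], giving D = diag(5, 5, 5, 5, 5, 5) and L = D - A. Since every row of L sums to 0, the all-ones vector is in the kernel and 0 is an eigenvalue. By the matrix-tree theorem the graph has (1/6) * product of the nonzero eigenvalues = 1296 spanning trees.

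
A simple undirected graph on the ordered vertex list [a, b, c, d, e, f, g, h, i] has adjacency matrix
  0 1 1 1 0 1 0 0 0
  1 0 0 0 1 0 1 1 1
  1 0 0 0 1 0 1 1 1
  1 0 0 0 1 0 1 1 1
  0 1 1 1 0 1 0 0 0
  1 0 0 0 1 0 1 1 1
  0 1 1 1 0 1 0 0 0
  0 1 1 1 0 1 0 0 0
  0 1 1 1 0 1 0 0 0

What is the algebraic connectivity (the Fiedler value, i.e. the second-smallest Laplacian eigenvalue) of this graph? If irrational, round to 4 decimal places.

Each diagonal entry of L is the vertex degree and each off-diagonal entry is -1 where an edge is present, 0 otherwise; in the order [a, b, c, d, e, f, g, h, i] the diagonal is [4, 5, 5, 5, 4, 5, 4, 4, 4]. The smallest Laplacian eigenvalue is always 0. The next one, lambda_2 = 4, measures how hard the graph is to disconnect: larger values mean better connectivity. By the matrix-tree theorem the graph has (1/9) * product of the nonzero eigenvalues = 32000 spanning trees.

4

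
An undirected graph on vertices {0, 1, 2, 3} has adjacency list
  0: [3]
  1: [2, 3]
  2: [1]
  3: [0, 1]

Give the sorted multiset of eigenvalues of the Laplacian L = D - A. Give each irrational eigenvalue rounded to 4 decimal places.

With the vertex order [0, 1, 2, 3], the degrees are [1, 2, 1, 2], giving D = diag(1, 2, 1, 2) and L = D - A. L is symmetric positive semidefinite, so every eigenvalue is real and nonnegative. The single zero eigenvalue shows the graph is connected. There is one zero in the spectrum, matching the 1 component.

[0, 0.5858, 2, 3.4142]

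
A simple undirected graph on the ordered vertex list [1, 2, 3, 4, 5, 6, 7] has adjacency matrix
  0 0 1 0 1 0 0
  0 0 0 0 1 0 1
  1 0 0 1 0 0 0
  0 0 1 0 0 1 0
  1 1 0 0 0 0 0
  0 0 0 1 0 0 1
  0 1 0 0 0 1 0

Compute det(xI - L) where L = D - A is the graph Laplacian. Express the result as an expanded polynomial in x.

x^7 - 14x^6 + 77x^5 - 210x^4 + 294x^3 - 196x^2 + 49x

Reading degrees in the order [1, 2, 3, 4, 5, 6, 7] gives [2, 2, 2, 2, 2, 2, 2]; set D = diag(2, 2, 2, 2, 2, 2, 2) and form L = D - A. L has integer entries, so p(x) = det(xI - L) has integer coefficients. Expanding the determinant yields x^7 - 14x^6 + 77x^5 - 210x^4 + 294x^3 - 196x^2 + 49x. Since p(0) = det(-L) = 0, x divides p(x).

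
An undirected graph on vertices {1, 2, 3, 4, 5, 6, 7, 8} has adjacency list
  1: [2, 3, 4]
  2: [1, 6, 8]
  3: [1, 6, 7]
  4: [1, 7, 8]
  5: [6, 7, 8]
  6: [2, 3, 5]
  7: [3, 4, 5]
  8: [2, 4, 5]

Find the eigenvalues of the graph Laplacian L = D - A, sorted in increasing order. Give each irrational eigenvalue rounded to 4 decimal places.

With the vertex order [1, 2, 3, 4, 5, 6, 7, 8], the degrees are [3, 3, 3, 3, 3, 3, 3, 3], giving D = diag(3, 3, 3, 3, 3, 3, 3, 3) and L = D - A. The multiplicity of 0 as a Laplacian eigenvalue equals the number of connected components. The single zero eigenvalue shows the graph is connected.

[0, 2, 2, 2, 4, 4, 4, 6]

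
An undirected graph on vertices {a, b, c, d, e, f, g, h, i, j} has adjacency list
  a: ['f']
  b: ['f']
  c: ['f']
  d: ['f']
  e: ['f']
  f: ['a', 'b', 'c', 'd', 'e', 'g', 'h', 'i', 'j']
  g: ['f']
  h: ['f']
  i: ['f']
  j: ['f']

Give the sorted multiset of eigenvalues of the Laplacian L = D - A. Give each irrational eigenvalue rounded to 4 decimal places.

[0, 1, 1, 1, 1, 1, 1, 1, 1, 10]

With the vertex order [a, b, c, d, e, f, g, h, i, j], the degrees are [1, 1, 1, 1, 1, 9, 1, 1, 1, 1], giving D = diag(1, 1, 1, 1, 1, 9, 1, 1, 1, 1) and L = D - A. L is symmetric positive semidefinite, so every eigenvalue is real and nonnegative. The single zero eigenvalue shows the graph is connected. There is one zero in the spectrum, matching the 1 component.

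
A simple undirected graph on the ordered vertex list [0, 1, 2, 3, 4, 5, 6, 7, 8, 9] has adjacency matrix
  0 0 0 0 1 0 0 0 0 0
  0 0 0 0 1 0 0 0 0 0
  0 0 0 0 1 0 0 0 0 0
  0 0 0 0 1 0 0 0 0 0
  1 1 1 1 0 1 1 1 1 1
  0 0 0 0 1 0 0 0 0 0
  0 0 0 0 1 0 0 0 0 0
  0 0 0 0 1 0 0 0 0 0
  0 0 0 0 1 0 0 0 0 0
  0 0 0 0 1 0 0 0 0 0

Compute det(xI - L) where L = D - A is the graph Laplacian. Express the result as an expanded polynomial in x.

Each diagonal entry of L is the vertex degree and each off-diagonal entry is -1 where an edge is present, 0 otherwise; in the order [0, 1, 2, 3, 4, 5, 6, 7, 8, 9] the diagonal is [1, 1, 1, 1, 9, 1, 1, 1, 1, 1]. Computing det(xI - L) by cofactor expansion (or equivalently via sum-over-permutations) gives x^10 - 18x^9 + 108x^8 - 336x^7 + 630x^6 - 756x^5 + 588x^4 - 288x^3 + 81x^2 - 10x. The constant term is 0 because L is singular (the all-ones vector lies in its kernel).

x^10 - 18x^9 + 108x^8 - 336x^7 + 630x^6 - 756x^5 + 588x^4 - 288x^3 + 81x^2 - 10x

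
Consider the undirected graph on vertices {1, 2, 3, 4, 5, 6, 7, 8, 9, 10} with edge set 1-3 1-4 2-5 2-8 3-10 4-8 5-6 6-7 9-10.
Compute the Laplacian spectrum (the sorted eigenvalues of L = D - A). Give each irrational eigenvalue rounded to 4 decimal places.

[0, 0.0979, 0.3820, 0.8244, 1.3820, 2, 2.6180, 3.1756, 3.6180, 3.9021]

Each diagonal entry of L is the vertex degree and each off-diagonal entry is -1 where an edge is present, 0 otherwise; in the order [1, 2, 3, 4, 5, 6, 7, 8, 9, 10] the diagonal is [2, 2, 2, 2, 2, 2, 1, 2, 1, 2]. The multiplicity of 0 as a Laplacian eigenvalue equals the number of connected components. The single zero eigenvalue shows the graph is connected. By the matrix-tree theorem the graph has (1/10) * product of the nonzero eigenvalues = 1 spanning tree. The eigenvalues sum to 18, which equals trace(L) = 2|E|.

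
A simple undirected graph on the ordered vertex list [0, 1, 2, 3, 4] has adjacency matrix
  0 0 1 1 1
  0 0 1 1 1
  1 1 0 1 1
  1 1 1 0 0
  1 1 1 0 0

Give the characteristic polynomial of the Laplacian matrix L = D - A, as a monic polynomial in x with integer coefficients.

x^5 - 16x^4 + 94x^3 - 240x^2 + 225x

With the vertex order [0, 1, 2, 3, 4], the degrees are [3, 3, 4, 3, 3], giving D = diag(3, 3, 4, 3, 3) and L = D - A. The eigenvalues of L are [0, 3, 3, 5, 5]; the characteristic polynomial is the product of (x - lambda_i), which multiplies out to x^5 - 16x^4 + 94x^3 - 240x^2 + 225x. Since p(0) = det(-L) = 0, x divides p(x). The largest eigenvalue, 5, is at most the vertex count 5.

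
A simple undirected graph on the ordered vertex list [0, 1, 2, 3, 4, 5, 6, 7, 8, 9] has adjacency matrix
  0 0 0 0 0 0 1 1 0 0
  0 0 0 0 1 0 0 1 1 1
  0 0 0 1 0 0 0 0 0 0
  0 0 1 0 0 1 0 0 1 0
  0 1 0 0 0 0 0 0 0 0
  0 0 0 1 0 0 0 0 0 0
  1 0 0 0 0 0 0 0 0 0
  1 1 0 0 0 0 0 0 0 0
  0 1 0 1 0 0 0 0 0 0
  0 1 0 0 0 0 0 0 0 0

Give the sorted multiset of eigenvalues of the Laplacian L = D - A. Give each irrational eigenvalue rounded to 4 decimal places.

[0, 0.1648, 0.3883, 1, 1, 1.4358, 1.6684, 3.1150, 4.0226, 5.2050]

Each diagonal entry of L is the vertex degree and each off-diagonal entry is -1 where an edge is present, 0 otherwise; in the order [0, 1, 2, 3, 4, 5, 6, 7, 8, 9] the diagonal is [2, 4, 1, 3, 1, 1, 1, 2, 2, 1]. Since every row of L sums to 0, the all-ones vector is in the kernel and 0 is an eigenvalue.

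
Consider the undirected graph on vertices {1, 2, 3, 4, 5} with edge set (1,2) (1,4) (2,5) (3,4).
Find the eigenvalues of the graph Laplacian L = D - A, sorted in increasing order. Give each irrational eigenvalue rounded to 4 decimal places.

[0, 0.3820, 1.3820, 2.6180, 3.6180]

With the vertex order [1, 2, 3, 4, 5], the degrees are [2, 2, 1, 2, 1], giving D = diag(2, 2, 1, 2, 1) and L = D - A. Diagonalising L (or applying a numerical eigensolver to the 5x5 matrix) gives the spectrum above. The single zero eigenvalue shows the graph is connected. The largest eigenvalue, 3.6180, is at most the vertex count 5. The eigenvalues sum to 8, which equals trace(L) = 2|E|.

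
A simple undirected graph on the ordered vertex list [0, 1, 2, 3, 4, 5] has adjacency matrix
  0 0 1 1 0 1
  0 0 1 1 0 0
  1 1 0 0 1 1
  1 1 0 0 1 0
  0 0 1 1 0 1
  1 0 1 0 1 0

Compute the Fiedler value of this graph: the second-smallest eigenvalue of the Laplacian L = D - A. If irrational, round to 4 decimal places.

1.7857

Reading degrees in the order [0, 1, 2, 3, 4, 5] gives [3, 2, 4, 3, 3, 3]; set D = diag(3, 2, 4, 3, 3, 3) and form L = D - A. Computing the eigenvalues of L and sorting gives [0, 1.7857, 3, 3, 4.5392, 5.6751]. The Fiedler value lambda_2 = 1.7857 is strictly positive, so the graph is connected. The largest eigenvalue, 5.6751, is at most the vertex count 6. By the matrix-tree theorem the graph has (1/6) * product of the nonzero eigenvalues = 69 spanning trees.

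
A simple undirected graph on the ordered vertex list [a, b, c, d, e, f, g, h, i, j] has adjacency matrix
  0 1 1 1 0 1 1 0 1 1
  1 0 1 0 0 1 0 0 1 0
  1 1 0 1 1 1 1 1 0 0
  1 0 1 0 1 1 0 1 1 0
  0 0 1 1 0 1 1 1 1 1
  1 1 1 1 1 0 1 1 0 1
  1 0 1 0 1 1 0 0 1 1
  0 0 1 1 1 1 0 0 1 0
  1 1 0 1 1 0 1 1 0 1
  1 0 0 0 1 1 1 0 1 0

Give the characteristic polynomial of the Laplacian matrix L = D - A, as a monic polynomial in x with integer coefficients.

Reading degrees in the order [a, b, c, d, e, f, g, h, i, j] gives [7, 4, 7, 6, 7, 8, 6, 5, 7, 5]; set D = diag(7, 4, 7, 6, 7, 8, 6, 5, 7, 5) and form L = D - A. Computing det(xI - L) by cofactor expansion (or equivalently via sum-over-permutations) gives x^10 - 62x^9 + 1692x^8 - 26664x^7 + 267265x^6 - 1766034x^5 + 7688225x^4 - 21248936x^3 + 33808819x^2 - 23578030x. Since p(0) = det(-L) = 0, x divides p(x). By the matrix-tree theorem the graph has (1/10) * product of the nonzero eigenvalues = 2357803 spanning trees.

x^10 - 62x^9 + 1692x^8 - 26664x^7 + 267265x^6 - 1766034x^5 + 7688225x^4 - 21248936x^3 + 33808819x^2 - 23578030x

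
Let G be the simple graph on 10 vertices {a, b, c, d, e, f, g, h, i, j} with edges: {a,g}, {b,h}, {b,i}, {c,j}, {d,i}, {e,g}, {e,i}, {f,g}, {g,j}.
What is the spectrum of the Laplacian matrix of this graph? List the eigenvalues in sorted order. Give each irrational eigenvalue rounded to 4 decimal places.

With the vertex order [a, b, c, d, e, f, g, h, i, j], the degrees are [1, 2, 1, 1, 2, 1, 4, 1, 3, 2], giving D = diag(1, 2, 1, 1, 2, 1, 4, 1, 3, 2) and L = D - A. Since every row of L sums to 0, the all-ones vector is in the kernel and 0 is an eigenvalue.

[0, 0.1626, 0.5188, 0.6270, 1, 1.5072, 2.3111, 2.5027, 4.1701, 5.2005]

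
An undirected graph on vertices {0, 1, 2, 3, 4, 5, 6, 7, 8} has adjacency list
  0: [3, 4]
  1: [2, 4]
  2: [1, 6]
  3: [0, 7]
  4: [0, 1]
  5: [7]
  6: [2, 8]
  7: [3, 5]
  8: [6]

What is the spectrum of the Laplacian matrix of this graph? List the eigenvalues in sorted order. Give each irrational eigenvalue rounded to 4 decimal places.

Each diagonal entry of L is the vertex degree and each off-diagonal entry is -1 where an edge is present, 0 otherwise; in the order [0, 1, 2, 3, 4, 5, 6, 7, 8] the diagonal is [2, 2, 2, 2, 2, 1, 2, 2, 1]. The multiplicity of 0 as a Laplacian eigenvalue equals the number of connected components. There is one zero in the spectrum, matching the 1 component. The eigenvalues sum to 16, which equals trace(L) = 2|E|.

[0, 0.1206, 0.4679, 1, 1.6527, 2.3473, 3, 3.5321, 3.8794]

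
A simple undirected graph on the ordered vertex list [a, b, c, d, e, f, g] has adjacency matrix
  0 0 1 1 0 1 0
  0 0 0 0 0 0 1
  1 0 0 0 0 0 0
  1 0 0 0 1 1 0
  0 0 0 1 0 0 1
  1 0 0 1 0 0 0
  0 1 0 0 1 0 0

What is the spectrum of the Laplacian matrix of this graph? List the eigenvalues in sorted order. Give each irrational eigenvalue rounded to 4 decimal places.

[0, 0.2679, 1, 1.5858, 3, 3.7321, 4.4142]

Reading degrees in the order [a, b, c, d, e, f, g] gives [3, 1, 1, 3, 2, 2, 2]; set D = diag(3, 1, 1, 3, 2, 2, 2) and form L = D - A. Since every row of L sums to 0, the all-ones vector is in the kernel and 0 is an eigenvalue. The single zero eigenvalue shows the graph is connected. The eigenvalues sum to 14, which equals trace(L) = 2|E|.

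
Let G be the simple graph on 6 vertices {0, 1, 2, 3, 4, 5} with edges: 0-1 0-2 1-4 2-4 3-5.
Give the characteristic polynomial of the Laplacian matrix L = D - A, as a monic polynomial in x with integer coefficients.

With the vertex order [0, 1, 2, 3, 4, 5], the degrees are [2, 2, 2, 1, 2, 1], giving D = diag(2, 2, 2, 1, 2, 1) and L = D - A. Computing det(xI - L) by cofactor expansion (or equivalently via sum-over-permutations) gives x^6 - 10x^5 + 36x^4 - 56x^3 + 32x^2. Since p(0) = det(-L) = 0, x divides p(x). There are 2 zeros in the spectrum, matching the 2 components. The largest eigenvalue, 4, is at most the vertex count 6.

x^6 - 10x^5 + 36x^4 - 56x^3 + 32x^2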